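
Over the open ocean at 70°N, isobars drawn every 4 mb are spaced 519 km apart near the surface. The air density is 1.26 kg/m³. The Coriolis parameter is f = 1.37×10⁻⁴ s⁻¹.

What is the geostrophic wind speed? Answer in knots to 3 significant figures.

8.68 knots

Pressure gradient: |∂P/∂n| = 400 Pa / 519000 m = 7.71×10⁻⁴ Pa/m
Geostrophic balance (pressure-gradient force = Coriolis force):
V_g = (1/(fρ)) |∂P/∂n| = 7.71×10⁻⁴ / (1.37×10⁻⁴ × 1.26) = 4.46 m/s
Converting: 4.46 m/s × 1.944 = 8.68 knots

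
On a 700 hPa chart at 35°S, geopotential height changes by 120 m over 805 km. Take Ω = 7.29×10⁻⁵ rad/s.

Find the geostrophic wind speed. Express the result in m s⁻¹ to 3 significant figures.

Coriolis parameter at 35°S:
f = 2Ω sin φ = 2 × 7.29×10⁻⁵ × sin 35° = 8.36×10⁻⁵ s⁻¹
Height gradient: |∂Z/∂n| = 120 m / 805000 m = 1.49×10⁻⁴
On a pressure surface, geostrophic balance gives V_g = (g/f)|∂Z/∂n|:
V_g = 9.81 × 1.49×10⁻⁴ / 8.36×10⁻⁵ = 17.5 m/s

17.5 m s⁻¹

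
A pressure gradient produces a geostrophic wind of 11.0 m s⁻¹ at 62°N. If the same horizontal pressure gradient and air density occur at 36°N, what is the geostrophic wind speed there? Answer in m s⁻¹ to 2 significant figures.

With the same pressure gradient and density, V_g ∝ 1/f ∝ 1/sin φ.
V₂ = V₁ · sin φ₁ / sin φ₂ = 11.0 × sin 62° / sin 36°
V₂ = 11.0 × 0.8829/0.5878 = 17 m s⁻¹

17 m s⁻¹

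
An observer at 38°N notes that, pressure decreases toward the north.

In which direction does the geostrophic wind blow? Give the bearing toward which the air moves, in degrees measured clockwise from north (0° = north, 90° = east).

The pressure-gradient force points toward the north (bearing 000°).
Geostrophic balance: in the Northern Hemisphere the Coriolis force deflects motion to the right, so the geostrophic wind blows 90° to the right of the pressure-gradient force (low pressure on the left).
Rotating 000° by 90° clockwise gives 090° — the wind blows toward the east.

090°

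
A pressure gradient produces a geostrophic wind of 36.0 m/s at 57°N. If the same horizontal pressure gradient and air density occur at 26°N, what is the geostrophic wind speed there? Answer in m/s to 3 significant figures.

68.9 m/s

With the same pressure gradient and density, V_g ∝ 1/f ∝ 1/sin φ.
V₂ = V₁ · sin φ₁ / sin φ₂ = 36.0 × sin 57° / sin 26°
V₂ = 36.0 × 0.8387/0.4384 = 68.9 m/s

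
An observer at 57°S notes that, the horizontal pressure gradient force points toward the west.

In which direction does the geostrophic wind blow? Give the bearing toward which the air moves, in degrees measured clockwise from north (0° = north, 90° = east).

The pressure-gradient force points toward the west (bearing 270°).
Geostrophic balance: in the Southern Hemisphere the Coriolis force deflects motion to the left, so the geostrophic wind blows 90° to the left of the pressure-gradient force (low pressure on the right).
Rotating 270° by 90° counterclockwise gives 180° — the wind blows toward the south.

180°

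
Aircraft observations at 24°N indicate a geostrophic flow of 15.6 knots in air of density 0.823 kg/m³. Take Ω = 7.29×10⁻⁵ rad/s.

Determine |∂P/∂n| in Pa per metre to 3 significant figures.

3.92×10⁻⁴ Pa/m

Coriolis parameter at 24°N:
f = 2Ω sin φ = 2 × 7.29×10⁻⁵ × sin 24° = 5.93×10⁻⁵ s⁻¹
Wind speed in SI: 15.6 knots = 8.03 m/s
Geostrophic balance rearranged: |∂P/∂n| = f ρ V_g
|∂P/∂n| = 5.93×10⁻⁵ × 0.823 × 8.03 = 3.92×10⁻⁴ Pa/m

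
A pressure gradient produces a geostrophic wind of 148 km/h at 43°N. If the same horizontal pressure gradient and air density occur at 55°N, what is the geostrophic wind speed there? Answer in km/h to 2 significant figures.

120 km/h

With the same pressure gradient and density, V_g ∝ 1/f ∝ 1/sin φ.
V₂ = V₁ · sin φ₁ / sin φ₂ = 148 × sin 43° / sin 55°
V₂ = 148 × 0.6820/0.8192 = 120 km/h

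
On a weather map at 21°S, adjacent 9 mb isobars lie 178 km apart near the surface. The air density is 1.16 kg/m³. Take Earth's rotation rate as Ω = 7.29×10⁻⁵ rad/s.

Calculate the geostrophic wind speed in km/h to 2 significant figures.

300 km/h

Coriolis parameter at 21°S:
f = 2Ω sin φ = 2 × 7.29×10⁻⁵ × sin 21° = 5.23×10⁻⁵ s⁻¹
Pressure gradient: |∂P/∂n| = 900 Pa / 178000 m = 5.06×10⁻³ Pa/m
Geostrophic balance (pressure-gradient force = Coriolis force):
V_g = (1/(fρ)) |∂P/∂n| = 5.06×10⁻³ / (5.23×10⁻⁵ × 1.16) = 83.4 m/s
Converting: 83.4 m/s × 3.6 = 300 km/h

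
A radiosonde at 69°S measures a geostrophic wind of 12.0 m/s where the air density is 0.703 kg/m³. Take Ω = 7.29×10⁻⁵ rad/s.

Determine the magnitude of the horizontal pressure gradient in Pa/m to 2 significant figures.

1.1×10⁻³ Pa/m

Coriolis parameter at 69°S:
f = 2Ω sin φ = 2 × 7.29×10⁻⁵ × sin 69° = 1.36×10⁻⁴ s⁻¹
Geostrophic balance rearranged: |∂P/∂n| = f ρ V_g
|∂P/∂n| = 1.36×10⁻⁴ × 0.703 × 12.0 = 1.15×10⁻³ Pa/m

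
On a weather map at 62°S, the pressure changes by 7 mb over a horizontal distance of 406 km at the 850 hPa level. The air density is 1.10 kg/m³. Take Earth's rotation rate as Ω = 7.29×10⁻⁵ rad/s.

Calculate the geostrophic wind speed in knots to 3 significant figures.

23.7 knots

Coriolis parameter at 62°S:
f = 2Ω sin φ = 2 × 7.29×10⁻⁵ × sin 62° = 1.29×10⁻⁴ s⁻¹
Pressure gradient: |∂P/∂n| = 700 Pa / 406000 m = 1.72×10⁻³ Pa/m
Geostrophic balance (pressure-gradient force = Coriolis force):
V_g = (1/(fρ)) |∂P/∂n| = 1.72×10⁻³ / (1.29×10⁻⁴ × 1.10) = 12.2 m/s
Converting: 12.2 m/s × 1.944 = 23.7 knots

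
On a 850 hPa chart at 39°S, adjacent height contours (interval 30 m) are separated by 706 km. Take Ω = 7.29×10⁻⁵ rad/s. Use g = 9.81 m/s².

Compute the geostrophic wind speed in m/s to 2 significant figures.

Coriolis parameter at 39°S:
f = 2Ω sin φ = 2 × 7.29×10⁻⁵ × sin 39° = 9.18×10⁻⁵ s⁻¹
Height gradient: |∂Z/∂n| = 30 m / 706000 m = 4.25×10⁻⁵
On a pressure surface, geostrophic balance gives V_g = (g/f)|∂Z/∂n|:
V_g = 9.81 × 4.25×10⁻⁵ / 9.18×10⁻⁵ = 4.54 m/s

4.5 m/s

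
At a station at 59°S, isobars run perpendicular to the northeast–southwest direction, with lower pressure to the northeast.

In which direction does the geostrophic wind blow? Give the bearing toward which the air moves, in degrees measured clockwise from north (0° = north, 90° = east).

315°

The pressure-gradient force points toward the northeast (bearing 045°).
Geostrophic balance: in the Southern Hemisphere the Coriolis force deflects motion to the left, so the geostrophic wind blows 90° to the left of the pressure-gradient force (low pressure on the right).
Rotating 045° by 90° counterclockwise gives 315° — the wind blows toward the northwest.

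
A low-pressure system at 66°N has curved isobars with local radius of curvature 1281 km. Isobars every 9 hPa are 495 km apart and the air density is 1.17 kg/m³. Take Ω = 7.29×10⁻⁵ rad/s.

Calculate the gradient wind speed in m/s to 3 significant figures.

11.0 m/s

Coriolis parameter at 66°N:
f = 2Ω sin φ = 2 × 7.29×10⁻⁵ × sin 66° = 1.33×10⁻⁴ s⁻¹
Pressure gradient: |∂P/∂n| = 900 Pa / 495000 m = 1.82×10⁻³ Pa/m
Geostrophic speed: V_g = |∂P/∂n|/(fρ) = 1.82×10⁻³/(1.33×10⁻⁴ × 1.17) = 11.7 m/s
Around a low, centrifugal force acts outward with Coriolis, so pressure-gradient force balances both:
(1/ρ)|∂P/∂n| = fV + V²/R  →  V² + fR·V − fR·V_g = 0
With fR = 1.33×10⁻⁴ × 1281×10³ m = 171 m/s:
V = [−fR + √((fR)² + 4 fR V_g)]/2 = [−171 + √(171² + 4×171×11.7)]/2 = 11 m/s
Subgeostrophic (V < V_g = 11.7 m/s), as expected around a low.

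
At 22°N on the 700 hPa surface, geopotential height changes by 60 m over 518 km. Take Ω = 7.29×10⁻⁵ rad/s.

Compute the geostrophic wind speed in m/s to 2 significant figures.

21 m/s

Coriolis parameter at 22°N:
f = 2Ω sin φ = 2 × 7.29×10⁻⁵ × sin 22° = 5.46×10⁻⁵ s⁻¹
Height gradient: |∂Z/∂n| = 60 m / 518000 m = 1.16×10⁻⁴
On a pressure surface, geostrophic balance gives V_g = (g/f)|∂Z/∂n|:
V_g = 9.81 × 1.16×10⁻⁴ / 5.46×10⁻⁵ = 20.8 m/s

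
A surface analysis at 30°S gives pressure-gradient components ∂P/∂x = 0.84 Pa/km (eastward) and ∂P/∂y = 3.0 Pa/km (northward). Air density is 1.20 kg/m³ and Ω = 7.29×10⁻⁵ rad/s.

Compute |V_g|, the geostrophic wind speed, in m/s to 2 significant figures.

Coriolis parameter at 30°S:
f = 2Ω sin φ = 2 × 7.29×10⁻⁵ × sin 30° = 7.29×10⁻⁵ s⁻¹
In the Southern Hemisphere f is negative: f = −7.29×10⁻⁵ s⁻¹.
Component geostrophic relations (x east, y north):
u_g = −(1/(fρ)) ∂P/∂y,  v_g = (1/(fρ)) ∂P/∂x
u_g = −(3.0×10⁻³)/(−7.29×10⁻⁵ × 1.20) = 34.3 m/s;  v_g = (0.84×10⁻³)/(−7.29×10⁻⁵ × 1.20) = −9.60 m/s
|V_g| = √(u_g² + v_g²) = 35.6 m/s

36 m/s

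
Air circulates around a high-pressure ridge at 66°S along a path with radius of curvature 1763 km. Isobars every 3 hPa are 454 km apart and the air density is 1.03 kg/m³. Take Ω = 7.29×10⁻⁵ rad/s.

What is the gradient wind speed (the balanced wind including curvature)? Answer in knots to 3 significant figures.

9.56 knots

Coriolis parameter at 66°S:
f = 2Ω sin φ = 2 × 7.29×10⁻⁵ × sin 66° = 1.33×10⁻⁴ s⁻¹
Pressure gradient: |∂P/∂n| = 300 Pa / 454000 m = 6.61×10⁻⁴ Pa/m
Geostrophic speed: V_g = |∂P/∂n|/(fρ) = 6.61×10⁻⁴/(1.33×10⁻⁴ × 1.03) = 4.82 m/s
Around a high, pressure-gradient force acts outward with centrifugal, so Coriolis balances both:
fV = (1/ρ)|∂P/∂n| + V²/R  →  V² − fR·V + fR·V_g = 0
With fR = 1.33×10⁻⁴ × 1763×10³ m = 235 m/s:
V = [fR − √((fR)² − 4 fR V_g)]/2 = [235 − √(235² − 4×235×4.82)]/2 = 4.92 m/s
Supergeostrophic (V > V_g = 4.82 m/s), as expected around a high.
Converting: 4.92 m/s × 1.944 = 9.56 knots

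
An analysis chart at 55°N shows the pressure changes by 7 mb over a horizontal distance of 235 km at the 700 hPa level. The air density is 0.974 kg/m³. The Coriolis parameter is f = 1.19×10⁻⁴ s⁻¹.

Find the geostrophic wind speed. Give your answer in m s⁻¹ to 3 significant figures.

Pressure gradient: |∂P/∂n| = 700 Pa / 235000 m = 2.98×10⁻³ Pa/m
Geostrophic balance (pressure-gradient force = Coriolis force):
V_g = (1/(fρ)) |∂P/∂n| = 2.98×10⁻³ / (1.19×10⁻⁴ × 0.974) = 25.7 m/s

25.7 m s⁻¹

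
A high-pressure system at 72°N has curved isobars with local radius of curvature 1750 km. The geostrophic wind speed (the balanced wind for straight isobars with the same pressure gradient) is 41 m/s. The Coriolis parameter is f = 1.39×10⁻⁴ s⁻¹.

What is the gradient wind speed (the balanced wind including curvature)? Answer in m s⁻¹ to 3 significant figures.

52.2 m s⁻¹

Around a high, pressure-gradient force acts outward with centrifugal, so Coriolis balances both:
fV = (1/ρ)|∂P/∂n| + V²/R  →  V² − fR·V + fR·V_g = 0
With fR = 1.39×10⁻⁴ × 1750×10³ m = 243 m/s:
V = [fR − √((fR)² − 4 fR V_g)]/2 = [243 − √(243² − 4×243×41)]/2 = 52.2 m/s
Supergeostrophic (V > V_g = 41 m/s), as expected around a high.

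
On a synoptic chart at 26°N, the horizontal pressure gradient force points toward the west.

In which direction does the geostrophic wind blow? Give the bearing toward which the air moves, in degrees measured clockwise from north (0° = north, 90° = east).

The pressure-gradient force points toward the west (bearing 270°).
Geostrophic balance: in the Northern Hemisphere the Coriolis force deflects motion to the right, so the geostrophic wind blows 90° to the right of the pressure-gradient force (low pressure on the left).
Rotating 270° by 90° clockwise gives 000° — the wind blows toward the north.

000°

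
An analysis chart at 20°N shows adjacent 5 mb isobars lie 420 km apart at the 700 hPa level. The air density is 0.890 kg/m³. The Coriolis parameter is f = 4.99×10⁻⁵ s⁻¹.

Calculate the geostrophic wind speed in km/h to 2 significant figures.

Pressure gradient: |∂P/∂n| = 500 Pa / 420000 m = 1.19×10⁻³ Pa/m
Geostrophic balance (pressure-gradient force = Coriolis force):
V_g = (1/(fρ)) |∂P/∂n| = 1.19×10⁻³ / (4.99×10⁻⁵ × 0.890) = 26.8 m/s
Converting: 26.8 m/s × 3.6 = 97 km/h

97 km/h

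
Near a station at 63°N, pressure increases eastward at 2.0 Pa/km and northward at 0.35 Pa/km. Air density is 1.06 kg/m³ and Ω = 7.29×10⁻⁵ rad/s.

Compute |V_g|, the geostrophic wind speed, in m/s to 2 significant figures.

15 m/s

Coriolis parameter at 63°N:
f = 2Ω sin φ = 2 × 7.29×10⁻⁵ × sin 63° = 1.30×10⁻⁴ s⁻¹
Component geostrophic relations (x east, y north):
u_g = −(1/(fρ)) ∂P/∂y,  v_g = (1/(fρ)) ∂P/∂x
u_g = −(0.35×10⁻³)/(1.30×10⁻⁴ × 1.06) = −2.54 m/s;  v_g = (2.0×10⁻³)/(1.30×10⁻⁴ × 1.06) = 14.5 m/s
|V_g| = √(u_g² + v_g²) = 14.7 m/s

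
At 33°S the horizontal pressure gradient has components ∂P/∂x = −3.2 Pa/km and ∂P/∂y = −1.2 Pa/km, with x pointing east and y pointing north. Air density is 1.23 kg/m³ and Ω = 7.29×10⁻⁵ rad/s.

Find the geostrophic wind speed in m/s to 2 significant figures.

35 m/s

Coriolis parameter at 33°S:
f = 2Ω sin φ = 2 × 7.29×10⁻⁵ × sin 33° = 7.94×10⁻⁵ s⁻¹
In the Southern Hemisphere f is negative: f = −7.94×10⁻⁵ s⁻¹.
Component geostrophic relations (x east, y north):
u_g = −(1/(fρ)) ∂P/∂y,  v_g = (1/(fρ)) ∂P/∂x
u_g = −(−1.2×10⁻³)/(−7.94×10⁻⁵ × 1.23) = −12.3 m/s;  v_g = (−3.2×10⁻³)/(−7.94×10⁻⁵ × 1.23) = 32.8 m/s
|V_g| = √(u_g² + v_g²) = 35.0 m/s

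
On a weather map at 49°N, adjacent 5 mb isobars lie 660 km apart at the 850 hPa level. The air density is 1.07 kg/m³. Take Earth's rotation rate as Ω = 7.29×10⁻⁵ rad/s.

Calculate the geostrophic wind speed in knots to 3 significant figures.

12.5 knots

Coriolis parameter at 49°N:
f = 2Ω sin φ = 2 × 7.29×10⁻⁵ × sin 49° = 1.10×10⁻⁴ s⁻¹
Pressure gradient: |∂P/∂n| = 500 Pa / 660000 m = 7.58×10⁻⁴ Pa/m
Geostrophic balance (pressure-gradient force = Coriolis force):
V_g = (1/(fρ)) |∂P/∂n| = 7.58×10⁻⁴ / (1.10×10⁻⁴ × 1.07) = 6.43 m/s
Converting: 6.43 m/s × 1.944 = 12.5 knots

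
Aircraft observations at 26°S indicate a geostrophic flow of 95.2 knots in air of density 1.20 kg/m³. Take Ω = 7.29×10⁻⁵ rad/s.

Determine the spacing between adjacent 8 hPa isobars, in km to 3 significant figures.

Coriolis parameter at 26°S:
f = 2Ω sin φ = 2 × 7.29×10⁻⁵ × sin 26° = 6.39×10⁻⁵ s⁻¹
Wind speed in SI: 95.2 knots = 49.0 m/s
Geostrophic balance rearranged: |∂P/∂n| = f ρ V_g
|∂P/∂n| = 6.39×10⁻⁵ × 1.20 × 49.0 = 3.76×10⁻³ Pa/m
Isobar spacing: Δn = ΔP/|∂P/∂n| = 800 Pa / 3.76×10⁻³ Pa/m = 212978 m ≈ 213 km

213 km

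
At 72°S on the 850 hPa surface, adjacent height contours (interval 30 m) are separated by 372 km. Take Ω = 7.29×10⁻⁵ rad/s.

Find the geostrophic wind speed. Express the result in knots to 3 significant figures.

11.1 knots

Coriolis parameter at 72°S:
f = 2Ω sin φ = 2 × 7.29×10⁻⁵ × sin 72° = 1.39×10⁻⁴ s⁻¹
Height gradient: |∂Z/∂n| = 30 m / 372000 m = 8.06×10⁻⁵
On a pressure surface, geostrophic balance gives V_g = (g/f)|∂Z/∂n|:
V_g = 9.81 × 8.06×10⁻⁵ / 1.39×10⁻⁴ = 5.71 m/s
Converting: 5.71 m/s × 1.944 = 11.1 knots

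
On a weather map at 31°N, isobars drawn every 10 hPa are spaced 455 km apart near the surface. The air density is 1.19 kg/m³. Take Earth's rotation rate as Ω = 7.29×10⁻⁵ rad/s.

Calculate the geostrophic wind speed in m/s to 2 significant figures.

25 m/s

Coriolis parameter at 31°N:
f = 2Ω sin φ = 2 × 7.29×10⁻⁵ × sin 31° = 7.51×10⁻⁵ s⁻¹
Pressure gradient: |∂P/∂n| = 1000 Pa / 455000 m = 2.20×10⁻³ Pa/m
Geostrophic balance (pressure-gradient force = Coriolis force):
V_g = (1/(fρ)) |∂P/∂n| = 2.20×10⁻³ / (7.51×10⁻⁵ × 1.19) = 24.6 m/s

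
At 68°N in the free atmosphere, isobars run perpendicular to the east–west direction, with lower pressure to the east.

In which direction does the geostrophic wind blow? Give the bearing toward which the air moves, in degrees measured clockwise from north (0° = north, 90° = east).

The pressure-gradient force points toward the east (bearing 090°).
Geostrophic balance: in the Northern Hemisphere the Coriolis force deflects motion to the right, so the geostrophic wind blows 90° to the right of the pressure-gradient force (low pressure on the left).
Rotating 090° by 90° clockwise gives 180° — the wind blows toward the south.

180°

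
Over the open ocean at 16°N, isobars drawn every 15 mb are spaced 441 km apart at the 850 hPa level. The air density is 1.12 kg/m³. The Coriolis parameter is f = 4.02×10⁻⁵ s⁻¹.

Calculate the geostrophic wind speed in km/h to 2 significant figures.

270 km/h

Pressure gradient: |∂P/∂n| = 1500 Pa / 441000 m = 3.40×10⁻³ Pa/m
Geostrophic balance (pressure-gradient force = Coriolis force):
V_g = (1/(fρ)) |∂P/∂n| = 3.40×10⁻³ / (4.02×10⁻⁵ × 1.12) = 75.5 m/s
Converting: 75.5 m/s × 3.6 = 270 km/h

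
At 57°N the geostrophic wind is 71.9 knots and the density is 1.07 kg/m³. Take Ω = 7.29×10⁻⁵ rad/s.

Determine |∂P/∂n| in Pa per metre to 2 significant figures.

Coriolis parameter at 57°N:
f = 2Ω sin φ = 2 × 7.29×10⁻⁵ × sin 57° = 1.22×10⁻⁴ s⁻¹
Wind speed in SI: 71.9 knots = 37.0 m/s
Geostrophic balance rearranged: |∂P/∂n| = f ρ V_g
|∂P/∂n| = 1.22×10⁻⁴ × 1.07 × 37.0 = 4.84×10⁻³ Pa/m

4.8×10⁻³ Pa/m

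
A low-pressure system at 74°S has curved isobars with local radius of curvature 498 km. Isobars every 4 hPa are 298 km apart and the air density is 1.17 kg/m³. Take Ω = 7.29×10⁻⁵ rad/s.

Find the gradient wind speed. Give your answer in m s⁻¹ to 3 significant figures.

Coriolis parameter at 74°S:
f = 2Ω sin φ = 2 × 7.29×10⁻⁵ × sin 74° = 1.40×10⁻⁴ s⁻¹
Pressure gradient: |∂P/∂n| = 400 Pa / 298000 m = 1.34×10⁻³ Pa/m
Geostrophic speed: V_g = |∂P/∂n|/(fρ) = 1.34×10⁻³/(1.40×10⁻⁴ × 1.17) = 8.19 m/s
Around a low, centrifugal force acts outward with Coriolis, so pressure-gradient force balances both:
(1/ρ)|∂P/∂n| = fV + V²/R  →  V² + fR·V − fR·V_g = 0
With fR = 1.40×10⁻⁴ × 498×10³ m = 69.8 m/s:
V = [−fR + √((fR)² + 4 fR V_g)]/2 = [−69.8 + √(69.8² + 4×69.8×8.19)]/2 = 7.4 m/s
Subgeostrophic (V < V_g = 8.19 m/s), as expected around a low.

7.40 m s⁻¹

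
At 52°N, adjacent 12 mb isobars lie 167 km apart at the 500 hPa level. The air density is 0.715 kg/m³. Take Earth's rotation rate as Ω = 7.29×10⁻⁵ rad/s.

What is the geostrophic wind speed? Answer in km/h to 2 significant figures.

Coriolis parameter at 52°N:
f = 2Ω sin φ = 2 × 7.29×10⁻⁵ × sin 52° = 1.15×10⁻⁴ s⁻¹
Pressure gradient: |∂P/∂n| = 1200 Pa / 167000 m = 7.19×10⁻³ Pa/m
Geostrophic balance (pressure-gradient force = Coriolis force):
V_g = (1/(fρ)) |∂P/∂n| = 7.19×10⁻³ / (1.15×10⁻⁴ × 0.715) = 87.5 m/s
Converting: 87.5 m/s × 3.6 = 310 km/h

310 km/h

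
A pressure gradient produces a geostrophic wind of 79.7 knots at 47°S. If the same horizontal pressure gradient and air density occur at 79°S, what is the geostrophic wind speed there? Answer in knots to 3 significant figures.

59.4 knots

With the same pressure gradient and density, V_g ∝ 1/f ∝ 1/sin φ.
V₂ = V₁ · sin φ₁ / sin φ₂ = 79.7 × sin 47° / sin 79°
V₂ = 79.7 × 0.7314/0.9816 = 59.4 knots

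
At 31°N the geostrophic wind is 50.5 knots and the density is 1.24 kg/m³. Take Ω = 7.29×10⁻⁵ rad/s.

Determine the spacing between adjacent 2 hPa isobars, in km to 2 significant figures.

Coriolis parameter at 31°N:
f = 2Ω sin φ = 2 × 7.29×10⁻⁵ × sin 31° = 7.51×10⁻⁵ s⁻¹
Wind speed in SI: 50.5 knots = 26.0 m/s
Geostrophic balance rearranged: |∂P/∂n| = f ρ V_g
|∂P/∂n| = 7.51×10⁻⁵ × 1.24 × 26.0 = 2.42×10⁻³ Pa/m
Isobar spacing: Δn = ΔP/|∂P/∂n| = 200 Pa / 2.42×10⁻³ Pa/m = 82676 m ≈ 83 km

83 km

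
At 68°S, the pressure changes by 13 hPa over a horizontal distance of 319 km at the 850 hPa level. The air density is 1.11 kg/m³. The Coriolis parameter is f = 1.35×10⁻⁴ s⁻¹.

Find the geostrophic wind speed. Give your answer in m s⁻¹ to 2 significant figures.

Pressure gradient: |∂P/∂n| = 1300 Pa / 319000 m = 4.08×10⁻³ Pa/m
Geostrophic balance (pressure-gradient force = Coriolis force):
V_g = (1/(fρ)) |∂P/∂n| = 4.08×10⁻³ / (1.35×10⁻⁴ × 1.11) = 27.2 m/s

27 m s⁻¹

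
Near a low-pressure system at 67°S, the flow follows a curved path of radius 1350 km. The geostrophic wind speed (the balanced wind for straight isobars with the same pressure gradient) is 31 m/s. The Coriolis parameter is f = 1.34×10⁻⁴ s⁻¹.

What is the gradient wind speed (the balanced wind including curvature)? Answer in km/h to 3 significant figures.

Around a low, centrifugal force acts outward with Coriolis, so pressure-gradient force balances both:
(1/ρ)|∂P/∂n| = fV + V²/R  →  V² + fR·V − fR·V_g = 0
With fR = 1.34×10⁻⁴ × 1350×10³ m = 181 m/s:
V = [−fR + √((fR)² + 4 fR V_g)]/2 = [−181 + √(181² + 4×181×31)]/2 = 27 m/s
Subgeostrophic (V < V_g = 31 m/s), as expected around a low.
Converting: 27 m/s × 3.6 = 97.1 km/h

97.1 km/h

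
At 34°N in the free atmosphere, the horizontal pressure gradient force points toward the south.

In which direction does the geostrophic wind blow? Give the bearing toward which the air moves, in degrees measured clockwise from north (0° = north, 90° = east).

The pressure-gradient force points toward the south (bearing 180°).
Geostrophic balance: in the Northern Hemisphere the Coriolis force deflects motion to the right, so the geostrophic wind blows 90° to the right of the pressure-gradient force (low pressure on the left).
Rotating 180° by 90° clockwise gives 270° — the wind blows toward the west.

270°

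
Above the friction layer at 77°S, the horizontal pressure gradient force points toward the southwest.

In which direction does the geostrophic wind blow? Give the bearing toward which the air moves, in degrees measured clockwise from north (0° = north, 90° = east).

The pressure-gradient force points toward the southwest (bearing 225°).
Geostrophic balance: in the Southern Hemisphere the Coriolis force deflects motion to the left, so the geostrophic wind blows 90° to the left of the pressure-gradient force (low pressure on the right).
Rotating 225° by 90° counterclockwise gives 135° — the wind blows toward the southeast.

135°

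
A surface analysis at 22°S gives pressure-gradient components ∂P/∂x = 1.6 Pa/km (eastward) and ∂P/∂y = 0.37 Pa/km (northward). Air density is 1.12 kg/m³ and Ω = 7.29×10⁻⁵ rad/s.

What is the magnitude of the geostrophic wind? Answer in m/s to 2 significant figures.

Coriolis parameter at 22°S:
f = 2Ω sin φ = 2 × 7.29×10⁻⁵ × sin 22° = 5.46×10⁻⁵ s⁻¹
In the Southern Hemisphere f is negative: f = −5.46×10⁻⁵ s⁻¹.
Component geostrophic relations (x east, y north):
u_g = −(1/(fρ)) ∂P/∂y,  v_g = (1/(fρ)) ∂P/∂x
u_g = −(0.37×10⁻³)/(−5.46×10⁻⁵ × 1.12) = 6.05 m/s;  v_g = (1.6×10⁻³)/(−5.46×10⁻⁵ × 1.12) = −26.2 m/s
|V_g| = √(u_g² + v_g²) = 26.8 m/s

27 m/s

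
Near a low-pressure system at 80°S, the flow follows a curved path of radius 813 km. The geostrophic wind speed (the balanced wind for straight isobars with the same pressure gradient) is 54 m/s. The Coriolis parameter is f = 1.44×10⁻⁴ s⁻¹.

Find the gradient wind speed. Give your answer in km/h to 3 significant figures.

145 km/h

Around a low, centrifugal force acts outward with Coriolis, so pressure-gradient force balances both:
(1/ρ)|∂P/∂n| = fV + V²/R  →  V² + fR·V − fR·V_g = 0
With fR = 1.44×10⁻⁴ × 813×10³ m = 117 m/s:
V = [−fR + √((fR)² + 4 fR V_g)]/2 = [−117 + √(117² + 4×117×54)]/2 = 40.2 m/s
Subgeostrophic (V < V_g = 54 m/s), as expected around a low.
Converting: 40.2 m/s × 3.6 = 145 km/h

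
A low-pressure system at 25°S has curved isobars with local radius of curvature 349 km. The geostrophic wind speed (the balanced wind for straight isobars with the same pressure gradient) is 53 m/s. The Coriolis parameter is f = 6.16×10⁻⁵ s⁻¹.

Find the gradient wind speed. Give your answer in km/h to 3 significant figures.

88.8 km/h

Around a low, centrifugal force acts outward with Coriolis, so pressure-gradient force balances both:
(1/ρ)|∂P/∂n| = fV + V²/R  →  V² + fR·V − fR·V_g = 0
With fR = 6.16×10⁻⁵ × 349×10³ m = 21.5 m/s:
V = [−fR + √((fR)² + 4 fR V_g)]/2 = [−21.5 + √(21.5² + 4×21.5×53)]/2 = 24.7 m/s
Subgeostrophic (V < V_g = 53 m/s), as expected around a low.
Converting: 24.7 m/s × 3.6 = 88.8 km/h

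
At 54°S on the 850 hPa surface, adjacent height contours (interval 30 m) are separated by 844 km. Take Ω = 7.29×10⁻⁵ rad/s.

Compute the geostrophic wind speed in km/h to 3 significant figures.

Coriolis parameter at 54°S:
f = 2Ω sin φ = 2 × 7.29×10⁻⁵ × sin 54° = 1.18×10⁻⁴ s⁻¹
Height gradient: |∂Z/∂n| = 30 m / 844000 m = 3.55×10⁻⁵
On a pressure surface, geostrophic balance gives V_g = (g/f)|∂Z/∂n|:
V_g = 9.81 × 3.55×10⁻⁵ / 1.18×10⁻⁴ = 2.96 m/s
Converting: 2.96 m/s × 3.6 = 10.6 km/h

10.6 km/h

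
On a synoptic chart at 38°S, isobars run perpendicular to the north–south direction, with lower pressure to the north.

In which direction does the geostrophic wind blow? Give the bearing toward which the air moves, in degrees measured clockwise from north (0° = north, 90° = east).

The pressure-gradient force points toward the north (bearing 000°).
Geostrophic balance: in the Southern Hemisphere the Coriolis force deflects motion to the left, so the geostrophic wind blows 90° to the left of the pressure-gradient force (low pressure on the right).
Rotating 000° by 90° counterclockwise gives 270° — the wind blows toward the west.

270°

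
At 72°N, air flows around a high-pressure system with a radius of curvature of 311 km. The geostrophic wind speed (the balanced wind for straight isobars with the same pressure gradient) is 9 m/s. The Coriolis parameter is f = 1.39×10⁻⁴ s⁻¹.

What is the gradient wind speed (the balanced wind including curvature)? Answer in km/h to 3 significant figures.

Around a high, pressure-gradient force acts outward with centrifugal, so Coriolis balances both:
fV = (1/ρ)|∂P/∂n| + V²/R  →  V² − fR·V + fR·V_g = 0
With fR = 1.39×10⁻⁴ × 311×10³ m = 43.2 m/s:
V = [fR − √((fR)² − 4 fR V_g)]/2 = [43.2 − √(43.2² − 4×43.2×9)]/2 = 12.8 m/s
Supergeostrophic (V > V_g = 9 m/s), as expected around a high.
Converting: 12.8 m/s × 3.6 = 46.0 km/h

46.0 km/h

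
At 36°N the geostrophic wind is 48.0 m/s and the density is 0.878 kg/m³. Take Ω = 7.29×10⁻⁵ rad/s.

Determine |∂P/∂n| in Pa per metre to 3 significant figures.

3.61×10⁻³ Pa/m

Coriolis parameter at 36°N:
f = 2Ω sin φ = 2 × 7.29×10⁻⁵ × sin 36° = 8.57×10⁻⁵ s⁻¹
Geostrophic balance rearranged: |∂P/∂n| = f ρ V_g
|∂P/∂n| = 8.57×10⁻⁵ × 0.878 × 48.0 = 3.61×10⁻³ Pa/m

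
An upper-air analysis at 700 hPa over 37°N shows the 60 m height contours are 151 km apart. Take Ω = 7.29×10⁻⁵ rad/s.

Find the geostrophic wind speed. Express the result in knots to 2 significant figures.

Coriolis parameter at 37°N:
f = 2Ω sin φ = 2 × 7.29×10⁻⁵ × sin 37° = 8.77×10⁻⁵ s⁻¹
Height gradient: |∂Z/∂n| = 60 m / 151000 m = 3.97×10⁻⁴
On a pressure surface, geostrophic balance gives V_g = (g/f)|∂Z/∂n|:
V_g = 9.81 × 3.97×10⁻⁴ / 8.77×10⁻⁵ = 44.4 m/s
Converting: 44.4 m/s × 1.944 = 86 knots

86 knots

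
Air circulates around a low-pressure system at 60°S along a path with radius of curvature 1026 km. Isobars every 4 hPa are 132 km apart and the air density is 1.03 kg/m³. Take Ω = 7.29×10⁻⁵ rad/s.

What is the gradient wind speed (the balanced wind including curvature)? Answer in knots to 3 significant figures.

Coriolis parameter at 60°S:
f = 2Ω sin φ = 2 × 7.29×10⁻⁵ × sin 60° = 1.26×10⁻⁴ s⁻¹
Pressure gradient: |∂P/∂n| = 400 Pa / 132000 m = 3.03×10⁻³ Pa/m
Geostrophic speed: V_g = |∂P/∂n|/(fρ) = 3.03×10⁻³/(1.26×10⁻⁴ × 1.03) = 23.3 m/s
Around a low, centrifugal force acts outward with Coriolis, so pressure-gradient force balances both:
(1/ρ)|∂P/∂n| = fV + V²/R  →  V² + fR·V − fR·V_g = 0
With fR = 1.26×10⁻⁴ × 1026×10³ m = 130 m/s:
V = [−fR + √((fR)² + 4 fR V_g)]/2 = [−130 + √(130² + 4×130×23.3)]/2 = 20.2 m/s
Subgeostrophic (V < V_g = 23.3 m/s), as expected around a low.
Converting: 20.2 m/s × 1.944 = 39.2 knots

39.2 knots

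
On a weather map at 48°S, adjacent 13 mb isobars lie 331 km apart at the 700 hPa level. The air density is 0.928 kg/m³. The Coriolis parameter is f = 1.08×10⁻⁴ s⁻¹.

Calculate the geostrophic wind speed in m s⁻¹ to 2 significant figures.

Pressure gradient: |∂P/∂n| = 1300 Pa / 331000 m = 3.93×10⁻³ Pa/m
Geostrophic balance (pressure-gradient force = Coriolis force):
V_g = (1/(fρ)) |∂P/∂n| = 3.93×10⁻³ / (1.08×10⁻⁴ × 0.928) = 39.2 m/s

39 m s⁻¹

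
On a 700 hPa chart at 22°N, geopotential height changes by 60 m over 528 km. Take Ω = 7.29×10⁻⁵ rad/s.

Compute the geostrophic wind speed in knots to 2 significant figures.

40 knots

Coriolis parameter at 22°N:
f = 2Ω sin φ = 2 × 7.29×10⁻⁵ × sin 22° = 5.46×10⁻⁵ s⁻¹
Height gradient: |∂Z/∂n| = 60 m / 528000 m = 1.14×10⁻⁴
On a pressure surface, geostrophic balance gives V_g = (g/f)|∂Z/∂n|:
V_g = 9.81 × 1.14×10⁻⁴ / 5.46×10⁻⁵ = 20.4 m/s
Converting: 20.4 m/s × 1.944 = 40 knots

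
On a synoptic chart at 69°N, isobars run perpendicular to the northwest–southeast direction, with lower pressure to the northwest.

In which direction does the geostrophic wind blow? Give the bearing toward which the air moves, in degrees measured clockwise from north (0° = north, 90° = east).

045°

The pressure-gradient force points toward the northwest (bearing 315°).
Geostrophic balance: in the Northern Hemisphere the Coriolis force deflects motion to the right, so the geostrophic wind blows 90° to the right of the pressure-gradient force (low pressure on the left).
Rotating 315° by 90° clockwise gives 045° — the wind blows toward the northeast.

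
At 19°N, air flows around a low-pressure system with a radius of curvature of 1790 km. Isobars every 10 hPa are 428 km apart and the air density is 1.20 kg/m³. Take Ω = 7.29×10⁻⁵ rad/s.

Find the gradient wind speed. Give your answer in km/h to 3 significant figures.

Coriolis parameter at 19°N:
f = 2Ω sin φ = 2 × 7.29×10⁻⁵ × sin 19° = 4.75×10⁻⁵ s⁻¹
Pressure gradient: |∂P/∂n| = 1000 Pa / 428000 m = 2.34×10⁻³ Pa/m
Geostrophic speed: V_g = |∂P/∂n|/(fρ) = 2.34×10⁻³/(4.75×10⁻⁵ × 1.20) = 41.0 m/s
Around a low, centrifugal force acts outward with Coriolis, so pressure-gradient force balances both:
(1/ρ)|∂P/∂n| = fV + V²/R  →  V² + fR·V − fR·V_g = 0
With fR = 4.75×10⁻⁵ × 1790×10³ m = 85.0 m/s:
V = [−fR + √((fR)² + 4 fR V_g)]/2 = [−85.0 + √(85.0² + 4×85.0×41)]/2 = 30.2 m/s
Subgeostrophic (V < V_g = 41 m/s), as expected around a low.
Converting: 30.2 m/s × 3.6 = 109 km/h

109 km/h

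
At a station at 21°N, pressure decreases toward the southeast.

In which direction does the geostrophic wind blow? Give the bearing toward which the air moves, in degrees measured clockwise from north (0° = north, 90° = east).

225°

The pressure-gradient force points toward the southeast (bearing 135°).
Geostrophic balance: in the Northern Hemisphere the Coriolis force deflects motion to the right, so the geostrophic wind blows 90° to the right of the pressure-gradient force (low pressure on the left).
Rotating 135° by 90° clockwise gives 225° — the wind blows toward the southwest.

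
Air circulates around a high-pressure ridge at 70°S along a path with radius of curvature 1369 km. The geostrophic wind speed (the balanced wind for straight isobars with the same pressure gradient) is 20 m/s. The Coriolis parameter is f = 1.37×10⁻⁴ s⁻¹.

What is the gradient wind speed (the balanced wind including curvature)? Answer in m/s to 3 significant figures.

Around a high, pressure-gradient force acts outward with centrifugal, so Coriolis balances both:
fV = (1/ρ)|∂P/∂n| + V²/R  →  V² − fR·V + fR·V_g = 0
With fR = 1.37×10⁻⁴ × 1369×10³ m = 188 m/s:
V = [fR − √((fR)² − 4 fR V_g)]/2 = [188 − √(188² − 4×188×20)]/2 = 22.8 m/s
Supergeostrophic (V > V_g = 20 m/s), as expected around a high.

22.8 m/s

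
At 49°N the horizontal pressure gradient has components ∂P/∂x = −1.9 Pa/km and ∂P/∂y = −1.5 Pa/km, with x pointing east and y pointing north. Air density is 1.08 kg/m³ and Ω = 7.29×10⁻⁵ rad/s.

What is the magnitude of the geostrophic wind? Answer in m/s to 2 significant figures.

20 m/s

Coriolis parameter at 49°N:
f = 2Ω sin φ = 2 × 7.29×10⁻⁵ × sin 49° = 1.10×10⁻⁴ s⁻¹
Component geostrophic relations (x east, y north):
u_g = −(1/(fρ)) ∂P/∂y,  v_g = (1/(fρ)) ∂P/∂x
u_g = −(−1.5×10⁻³)/(1.10×10⁻⁴ × 1.08) = 12.6 m/s;  v_g = (−1.9×10⁻³)/(1.10×10⁻⁴ × 1.08) = −16.0 m/s
|V_g| = √(u_g² + v_g²) = 20.4 m/s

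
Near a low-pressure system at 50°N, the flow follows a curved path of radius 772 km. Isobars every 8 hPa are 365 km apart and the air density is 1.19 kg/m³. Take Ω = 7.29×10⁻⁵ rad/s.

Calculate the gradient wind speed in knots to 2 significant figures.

Coriolis parameter at 50°N:
f = 2Ω sin φ = 2 × 7.29×10⁻⁵ × sin 50° = 1.12×10⁻⁴ s⁻¹
Pressure gradient: |∂P/∂n| = 800 Pa / 365000 m = 2.19×10⁻³ Pa/m
Geostrophic speed: V_g = |∂P/∂n|/(fρ) = 2.19×10⁻³/(1.12×10⁻⁴ × 1.19) = 16.5 m/s
Around a low, centrifugal force acts outward with Coriolis, so pressure-gradient force balances both:
(1/ρ)|∂P/∂n| = fV + V²/R  →  V² + fR·V − fR·V_g = 0
With fR = 1.12×10⁻⁴ × 772×10³ m = 86.2 m/s:
V = [−fR + √((fR)² + 4 fR V_g)]/2 = [−86.2 + √(86.2² + 4×86.2×16.5)]/2 = 14.2 m/s
Subgeostrophic (V < V_g = 16.5 m/s), as expected around a low.
Converting: 14.2 m/s × 1.944 = 28 knots

28 knots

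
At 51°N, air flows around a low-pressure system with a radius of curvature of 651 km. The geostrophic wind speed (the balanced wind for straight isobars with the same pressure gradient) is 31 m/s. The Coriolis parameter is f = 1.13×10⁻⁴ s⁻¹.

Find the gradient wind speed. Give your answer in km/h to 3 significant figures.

Around a low, centrifugal force acts outward with Coriolis, so pressure-gradient force balances both:
(1/ρ)|∂P/∂n| = fV + V²/R  →  V² + fR·V − fR·V_g = 0
With fR = 1.13×10⁻⁴ × 651×10³ m = 73.6 m/s:
V = [−fR + √((fR)² + 4 fR V_g)]/2 = [−73.6 + √(73.6² + 4×73.6×31)]/2 = 23.5 m/s
Subgeostrophic (V < V_g = 31 m/s), as expected around a low.
Converting: 23.5 m/s × 3.6 = 84.6 km/h

84.6 km/h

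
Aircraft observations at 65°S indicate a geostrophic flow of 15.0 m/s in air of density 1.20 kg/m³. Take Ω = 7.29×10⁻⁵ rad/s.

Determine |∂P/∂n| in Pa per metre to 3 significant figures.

2.38×10⁻³ Pa/m

Coriolis parameter at 65°S:
f = 2Ω sin φ = 2 × 7.29×10⁻⁵ × sin 65° = 1.32×10⁻⁴ s⁻¹
Geostrophic balance rearranged: |∂P/∂n| = f ρ V_g
|∂P/∂n| = 1.32×10⁻⁴ × 1.20 × 15.0 = 2.38×10⁻³ Pa/m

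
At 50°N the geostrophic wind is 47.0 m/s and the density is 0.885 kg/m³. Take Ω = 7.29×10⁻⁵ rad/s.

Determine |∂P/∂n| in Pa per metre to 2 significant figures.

Coriolis parameter at 50°N:
f = 2Ω sin φ = 2 × 7.29×10⁻⁵ × sin 50° = 1.12×10⁻⁴ s⁻¹
Geostrophic balance rearranged: |∂P/∂n| = f ρ V_g
|∂P/∂n| = 1.12×10⁻⁴ × 0.885 × 47.0 = 4.65×10⁻³ Pa/m

4.6×10⁻³ Pa/m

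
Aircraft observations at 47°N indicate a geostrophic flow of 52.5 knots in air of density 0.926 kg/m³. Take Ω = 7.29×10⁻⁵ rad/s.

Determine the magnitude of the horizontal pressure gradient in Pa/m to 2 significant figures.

2.7×10⁻³ Pa/m

Coriolis parameter at 47°N:
f = 2Ω sin φ = 2 × 7.29×10⁻⁵ × sin 47° = 1.07×10⁻⁴ s⁻¹
Wind speed in SI: 52.5 knots = 27.0 m/s
Geostrophic balance rearranged: |∂P/∂n| = f ρ V_g
|∂P/∂n| = 1.07×10⁻⁴ × 0.926 × 27.0 = 2.67×10⁻³ Pa/m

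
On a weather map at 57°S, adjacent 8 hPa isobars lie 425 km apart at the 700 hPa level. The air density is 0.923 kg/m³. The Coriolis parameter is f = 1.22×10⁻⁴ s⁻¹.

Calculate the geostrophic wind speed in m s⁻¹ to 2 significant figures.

17 m s⁻¹

Pressure gradient: |∂P/∂n| = 800 Pa / 425000 m = 1.88×10⁻³ Pa/m
Geostrophic balance (pressure-gradient force = Coriolis force):
V_g = (1/(fρ)) |∂P/∂n| = 1.88×10⁻³ / (1.22×10⁻⁴ × 0.923) = 16.7 m/s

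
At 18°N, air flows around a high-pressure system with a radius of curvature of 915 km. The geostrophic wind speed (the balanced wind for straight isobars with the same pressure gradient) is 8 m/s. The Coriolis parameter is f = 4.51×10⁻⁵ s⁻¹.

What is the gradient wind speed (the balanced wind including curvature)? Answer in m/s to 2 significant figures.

Around a high, pressure-gradient force acts outward with centrifugal, so Coriolis balances both:
fV = (1/ρ)|∂P/∂n| + V²/R  →  V² − fR·V + fR·V_g = 0
With fR = 4.51×10⁻⁵ × 915×10³ m = 41.3 m/s:
V = [fR − √((fR)² − 4 fR V_g)]/2 = [41.3 − √(41.3² − 4×41.3×8)]/2 = 10.9 m/s
Supergeostrophic (V > V_g = 8 m/s), as expected around a high.

11 m/s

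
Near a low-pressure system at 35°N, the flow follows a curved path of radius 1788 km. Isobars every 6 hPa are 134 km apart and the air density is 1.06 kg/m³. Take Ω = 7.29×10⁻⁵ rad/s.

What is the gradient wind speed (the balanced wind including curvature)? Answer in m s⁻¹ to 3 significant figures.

Coriolis parameter at 35°N:
f = 2Ω sin φ = 2 × 7.29×10⁻⁵ × sin 35° = 8.36×10⁻⁵ s⁻¹
Pressure gradient: |∂P/∂n| = 600 Pa / 134000 m = 4.48×10⁻³ Pa/m
Geostrophic speed: V_g = |∂P/∂n|/(fρ) = 4.48×10⁻³/(8.36×10⁻⁵ × 1.06) = 50.5 m/s
Around a low, centrifugal force acts outward with Coriolis, so pressure-gradient force balances both:
(1/ρ)|∂P/∂n| = fV + V²/R  →  V² + fR·V − fR·V_g = 0
With fR = 8.36×10⁻⁵ × 1788×10³ m = 150 m/s:
V = [−fR + √((fR)² + 4 fR V_g)]/2 = [−150 + √(150² + 4×150×50.5)]/2 = 39.9 m/s
Subgeostrophic (V < V_g = 50.5 m/s), as expected around a low.

39.9 m s⁻¹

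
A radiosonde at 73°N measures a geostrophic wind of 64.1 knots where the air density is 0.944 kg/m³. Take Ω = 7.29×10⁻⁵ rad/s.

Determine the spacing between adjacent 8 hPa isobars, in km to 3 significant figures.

184 km

Coriolis parameter at 73°N:
f = 2Ω sin φ = 2 × 7.29×10⁻⁵ × sin 73° = 1.39×10⁻⁴ s⁻¹
Wind speed in SI: 64.1 knots = 33.0 m/s
Geostrophic balance rearranged: |∂P/∂n| = f ρ V_g
|∂P/∂n| = 1.39×10⁻⁴ × 0.944 × 33.0 = 4.34×10⁻³ Pa/m
Isobar spacing: Δn = ΔP/|∂P/∂n| = 800 Pa / 4.34×10⁻³ Pa/m = 184318 m ≈ 184 km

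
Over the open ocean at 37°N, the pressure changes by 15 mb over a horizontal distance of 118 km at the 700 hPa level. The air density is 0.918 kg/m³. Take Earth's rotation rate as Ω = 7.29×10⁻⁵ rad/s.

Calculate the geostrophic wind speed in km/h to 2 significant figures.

570 km/h

Coriolis parameter at 37°N:
f = 2Ω sin φ = 2 × 7.29×10⁻⁵ × sin 37° = 8.77×10⁻⁵ s⁻¹
Pressure gradient: |∂P/∂n| = 1500 Pa / 118000 m = 1.27×10⁻² Pa/m
Geostrophic balance (pressure-gradient force = Coriolis force):
V_g = (1/(fρ)) |∂P/∂n| = 1.27×10⁻² / (8.77×10⁻⁵ × 0.918) = 158 m/s
Converting: 158 m/s × 3.6 = 570 km/h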